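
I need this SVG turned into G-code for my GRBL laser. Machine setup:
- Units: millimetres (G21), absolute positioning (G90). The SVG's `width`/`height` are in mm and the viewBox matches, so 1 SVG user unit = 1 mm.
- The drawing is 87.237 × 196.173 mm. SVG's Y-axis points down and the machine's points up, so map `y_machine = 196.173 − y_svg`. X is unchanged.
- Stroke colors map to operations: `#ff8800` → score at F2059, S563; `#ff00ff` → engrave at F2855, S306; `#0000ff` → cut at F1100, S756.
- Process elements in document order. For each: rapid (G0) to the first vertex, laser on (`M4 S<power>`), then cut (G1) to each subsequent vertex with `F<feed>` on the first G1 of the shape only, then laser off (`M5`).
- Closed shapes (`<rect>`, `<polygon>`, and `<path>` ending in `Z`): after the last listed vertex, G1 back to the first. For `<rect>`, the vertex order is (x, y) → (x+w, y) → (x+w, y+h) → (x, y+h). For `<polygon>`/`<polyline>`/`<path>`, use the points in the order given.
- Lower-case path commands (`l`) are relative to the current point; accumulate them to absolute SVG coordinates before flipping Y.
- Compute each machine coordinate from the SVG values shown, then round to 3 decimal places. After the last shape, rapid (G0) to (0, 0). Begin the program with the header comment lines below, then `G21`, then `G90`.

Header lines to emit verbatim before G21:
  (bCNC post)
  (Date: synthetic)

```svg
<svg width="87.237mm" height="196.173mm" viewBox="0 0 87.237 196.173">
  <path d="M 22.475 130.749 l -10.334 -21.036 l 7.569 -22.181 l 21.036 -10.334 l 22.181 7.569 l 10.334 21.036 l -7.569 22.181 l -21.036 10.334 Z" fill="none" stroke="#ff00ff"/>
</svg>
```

Since the viewBox matches the mm dimensions, user units are millimetres directly. The only transform is the Y-flip y_m = 196.173 − y_svg.

Shape 1 is a regular polygon drawn with `<path>`. Its stroke #ff00ff means engrave at S306, F2855. After flipping Y the toolpath is (22.475,65.424) → (12.141,86.460) → (19.710,108.641) → (40.746,118.975) → (62.927,111.406) → (73.261,90.370) → (65.692,68.189) → (44.656,57.855) → (22.475,65.424), returning to the start.

(bCNC post)
(Date: synthetic)
G21
G90
G0 X22.475 Y65.424
M4 S306
G1 X12.141 Y86.460 F2855
G1 X19.710 Y108.641
G1 X40.746 Y118.975
G1 X62.927 Y111.406
G1 X73.261 Y90.370
G1 X65.692 Y68.189
G1 X44.656 Y57.855
G1 X22.475 Y65.424
M5
G0 X0.000 Y0.000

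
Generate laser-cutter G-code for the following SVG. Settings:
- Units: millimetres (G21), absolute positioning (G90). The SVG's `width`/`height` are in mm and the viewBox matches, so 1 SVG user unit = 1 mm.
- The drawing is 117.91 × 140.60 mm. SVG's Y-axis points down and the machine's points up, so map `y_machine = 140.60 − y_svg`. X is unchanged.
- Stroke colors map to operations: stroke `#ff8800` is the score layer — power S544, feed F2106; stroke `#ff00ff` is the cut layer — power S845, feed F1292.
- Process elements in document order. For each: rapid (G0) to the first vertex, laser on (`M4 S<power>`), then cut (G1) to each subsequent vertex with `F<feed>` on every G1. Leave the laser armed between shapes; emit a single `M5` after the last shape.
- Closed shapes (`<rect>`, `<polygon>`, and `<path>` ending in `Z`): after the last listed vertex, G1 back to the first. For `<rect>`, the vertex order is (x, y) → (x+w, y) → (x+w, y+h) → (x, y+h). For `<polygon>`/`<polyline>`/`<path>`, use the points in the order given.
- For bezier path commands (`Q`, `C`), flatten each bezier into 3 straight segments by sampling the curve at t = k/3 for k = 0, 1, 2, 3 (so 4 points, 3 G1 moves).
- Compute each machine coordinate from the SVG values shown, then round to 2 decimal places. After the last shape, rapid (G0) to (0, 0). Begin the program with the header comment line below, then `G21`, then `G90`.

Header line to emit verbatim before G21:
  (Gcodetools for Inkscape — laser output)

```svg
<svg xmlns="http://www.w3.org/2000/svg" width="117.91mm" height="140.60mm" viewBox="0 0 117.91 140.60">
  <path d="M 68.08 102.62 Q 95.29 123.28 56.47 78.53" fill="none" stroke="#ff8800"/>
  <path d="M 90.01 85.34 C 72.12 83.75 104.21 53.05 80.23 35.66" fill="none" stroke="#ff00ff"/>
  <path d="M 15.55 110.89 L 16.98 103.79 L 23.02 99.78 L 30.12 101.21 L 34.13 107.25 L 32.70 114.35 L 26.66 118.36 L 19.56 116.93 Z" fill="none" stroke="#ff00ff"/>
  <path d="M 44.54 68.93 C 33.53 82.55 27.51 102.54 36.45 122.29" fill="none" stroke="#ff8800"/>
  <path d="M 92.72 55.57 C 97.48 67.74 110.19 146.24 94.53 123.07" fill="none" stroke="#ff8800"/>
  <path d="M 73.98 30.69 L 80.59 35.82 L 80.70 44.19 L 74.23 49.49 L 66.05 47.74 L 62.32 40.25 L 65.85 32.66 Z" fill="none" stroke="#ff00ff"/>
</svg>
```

1 u = 1 mm; y_m = 140.60 − y.

[1] `<path>` quadratic bezier, #ff8800→score S544 F2106: (68.08,37.98) → (78.88,31.47) → (75.01,39.50) → (56.47,62.07)

[2] `<path>` cubic bezier, #ff00ff→cut S845 F1292: (90.01,55.26) → (84.85,64.98) → (89.45,84.68) → (80.23,104.94)

[3] `<path>` regular polygon, #ff00ff→cut S845 F1292: (15.55,29.71) → (16.98,36.81) → (23.02,40.82) → (30.12,39.39) → (34.13,33.35) → (32.70,26.25) → (26.66,22.24) → (19.56,23.67) → (15.55,29.71) (closed)

[4] `<path>` cubic bezier, #ff8800→score S544 F2106: (44.54,71.67) → (35.56,56.17) → (32.13,37.90) → (36.45,18.31)

[5] `<path>` cubic bezier, #ff8800→score S544 F2106: (92.72,85.03) → (98.78,56.97) → (102.08,22.03) → (94.53,17.53)

[6] `<path>` regular polygon, #ff00ff→cut S845 F1292: (73.98,109.91) → (80.59,104.78) → (80.70,96.41) → (74.23,91.11) → (66.05,92.86) → (62.32,100.35) → (65.85,107.94) → (73.98,109.91) (closed)

(Gcodetools for Inkscape — laser output)
G21
G90
G0 X68.08 Y37.98
M4 S544
G1 X78.88 Y31.47 F2106
G1 X75.01 Y39.50 F2106
G1 X56.47 Y62.07 F2106
G0 X90.01 Y55.26
M4 S845
G1 X84.85 Y64.98 F1292
G1 X89.45 Y84.68 F1292
G1 X80.23 Y104.94 F1292
G0 X15.55 Y29.71
M4 S845
G1 X16.98 Y36.81 F1292
G1 X23.02 Y40.82 F1292
G1 X30.12 Y39.39 F1292
G1 X34.13 Y33.35 F1292
G1 X32.70 Y26.25 F1292
G1 X26.66 Y22.24 F1292
G1 X19.56 Y23.67 F1292
G1 X15.55 Y29.71 F1292
G0 X44.54 Y71.67
M4 S544
G1 X35.56 Y56.17 F2106
G1 X32.13 Y37.90 F2106
G1 X36.45 Y18.31 F2106
G0 X92.72 Y85.03
M4 S544
G1 X98.78 Y56.97 F2106
G1 X102.08 Y22.03 F2106
G1 X94.53 Y17.53 F2106
G0 X73.98 Y109.91
M4 S845
G1 X80.59 Y104.78 F1292
G1 X80.70 Y96.41 F1292
G1 X74.23 Y91.11 F1292
G1 X66.05 Y92.86 F1292
G1 X62.32 Y100.35 F1292
G1 X65.85 Y107.94 F1292
G1 X73.98 Y109.91 F1292
M5
G0 X0.00 Y0.00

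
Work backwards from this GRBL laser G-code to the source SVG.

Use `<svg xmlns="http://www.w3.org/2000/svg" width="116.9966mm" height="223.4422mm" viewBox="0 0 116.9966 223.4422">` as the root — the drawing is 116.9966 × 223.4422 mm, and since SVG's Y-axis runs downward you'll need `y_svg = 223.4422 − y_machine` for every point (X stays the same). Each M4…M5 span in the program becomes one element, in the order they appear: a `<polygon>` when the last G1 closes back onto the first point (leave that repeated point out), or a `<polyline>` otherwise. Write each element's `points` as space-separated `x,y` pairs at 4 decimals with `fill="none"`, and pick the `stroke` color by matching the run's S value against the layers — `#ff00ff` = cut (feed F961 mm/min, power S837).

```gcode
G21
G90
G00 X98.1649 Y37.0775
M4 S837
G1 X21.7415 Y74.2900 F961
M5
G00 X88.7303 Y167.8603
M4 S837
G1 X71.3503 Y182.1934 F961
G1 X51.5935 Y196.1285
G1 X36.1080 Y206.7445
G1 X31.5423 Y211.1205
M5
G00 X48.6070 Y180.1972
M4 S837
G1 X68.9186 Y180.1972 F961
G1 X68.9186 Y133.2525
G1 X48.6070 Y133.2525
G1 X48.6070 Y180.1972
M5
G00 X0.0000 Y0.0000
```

Each laser-on run becomes one SVG element. Flip Y back into SVG space with y_svg = 223.4422 − y_machine. Every run uses S837, so all elements get stroke `#ff00ff` (cut).

Run 1: The run is open, so emit a `<polyline>` with points (Y-flipped): 98.1649,186.3647 21.7415,149.1522.

Run 2: The run is open, so emit a `<polyline>` with points (Y-flipped): 88.7303,55.5819 71.3503,41.2488 51.5935,27.3137 36.1080,16.6977 31.5423,12.3217.

Run 3: The run returns to its start, so emit a `<polygon>` with points (Y-flipped): 48.6070,43.2450 68.9186,43.2450 68.9186,90.1897 48.6070,90.1897.

<svg xmlns="http://www.w3.org/2000/svg" width="116.9966mm" height="223.4422mm" viewBox="0 0 116.9966 223.4422">
  <polyline points="98.1649,186.3647 21.7415,149.1522" fill="none" stroke="#ff00ff"/>
  <polyline points="88.7303,55.5819 71.3503,41.2488 51.5935,27.3137 36.1080,16.6977 31.5423,12.3217" fill="none" stroke="#ff00ff"/>
  <polygon points="48.6070,43.2450 68.9186,43.2450 68.9186,90.1897 48.6070,90.1897" fill="none" stroke="#ff00ff"/>
</svg>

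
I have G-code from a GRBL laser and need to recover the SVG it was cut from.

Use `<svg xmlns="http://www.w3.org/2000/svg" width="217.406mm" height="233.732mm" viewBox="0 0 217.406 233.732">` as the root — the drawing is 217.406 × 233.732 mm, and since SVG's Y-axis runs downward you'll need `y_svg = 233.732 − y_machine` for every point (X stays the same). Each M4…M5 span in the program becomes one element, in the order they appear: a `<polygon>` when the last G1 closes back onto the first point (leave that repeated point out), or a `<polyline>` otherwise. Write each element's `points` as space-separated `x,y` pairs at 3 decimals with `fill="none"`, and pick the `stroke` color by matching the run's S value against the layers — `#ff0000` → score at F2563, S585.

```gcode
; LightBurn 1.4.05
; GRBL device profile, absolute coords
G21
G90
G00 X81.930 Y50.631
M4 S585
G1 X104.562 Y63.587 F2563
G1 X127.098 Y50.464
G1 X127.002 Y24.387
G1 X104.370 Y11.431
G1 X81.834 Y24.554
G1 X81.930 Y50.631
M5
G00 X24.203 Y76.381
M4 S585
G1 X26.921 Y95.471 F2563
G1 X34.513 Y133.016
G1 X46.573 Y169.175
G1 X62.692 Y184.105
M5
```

Each laser-on run becomes one SVG element. Flip Y back into SVG space with y_svg = 233.732 − y_machine. Every run uses S585, so all elements get stroke `#ff0000` (score).

Run 1: The run returns to its start, so emit a `<polygon>` with points (Y-flipped): 81.930,183.101 104.562,170.145 127.098,183.268 127.002,209.345 104.370,222.301 81.834,209.178.

Run 2: The run is open, so emit a `<polyline>` with points (Y-flipped): 24.203,157.351 26.921,138.261 34.513,100.716 46.573,64.557 62.692,49.627.

<svg xmlns="http://www.w3.org/2000/svg" width="217.406mm" height="233.732mm" viewBox="0 0 217.406 233.732">
  <polygon points="81.930,183.101 104.562,170.145 127.098,183.268 127.002,209.345 104.370,222.301 81.834,209.178" fill="none" stroke="#ff0000"/>
  <polyline points="24.203,157.351 26.921,138.261 34.513,100.716 46.573,64.557 62.692,49.627" fill="none" stroke="#ff0000"/>
</svg>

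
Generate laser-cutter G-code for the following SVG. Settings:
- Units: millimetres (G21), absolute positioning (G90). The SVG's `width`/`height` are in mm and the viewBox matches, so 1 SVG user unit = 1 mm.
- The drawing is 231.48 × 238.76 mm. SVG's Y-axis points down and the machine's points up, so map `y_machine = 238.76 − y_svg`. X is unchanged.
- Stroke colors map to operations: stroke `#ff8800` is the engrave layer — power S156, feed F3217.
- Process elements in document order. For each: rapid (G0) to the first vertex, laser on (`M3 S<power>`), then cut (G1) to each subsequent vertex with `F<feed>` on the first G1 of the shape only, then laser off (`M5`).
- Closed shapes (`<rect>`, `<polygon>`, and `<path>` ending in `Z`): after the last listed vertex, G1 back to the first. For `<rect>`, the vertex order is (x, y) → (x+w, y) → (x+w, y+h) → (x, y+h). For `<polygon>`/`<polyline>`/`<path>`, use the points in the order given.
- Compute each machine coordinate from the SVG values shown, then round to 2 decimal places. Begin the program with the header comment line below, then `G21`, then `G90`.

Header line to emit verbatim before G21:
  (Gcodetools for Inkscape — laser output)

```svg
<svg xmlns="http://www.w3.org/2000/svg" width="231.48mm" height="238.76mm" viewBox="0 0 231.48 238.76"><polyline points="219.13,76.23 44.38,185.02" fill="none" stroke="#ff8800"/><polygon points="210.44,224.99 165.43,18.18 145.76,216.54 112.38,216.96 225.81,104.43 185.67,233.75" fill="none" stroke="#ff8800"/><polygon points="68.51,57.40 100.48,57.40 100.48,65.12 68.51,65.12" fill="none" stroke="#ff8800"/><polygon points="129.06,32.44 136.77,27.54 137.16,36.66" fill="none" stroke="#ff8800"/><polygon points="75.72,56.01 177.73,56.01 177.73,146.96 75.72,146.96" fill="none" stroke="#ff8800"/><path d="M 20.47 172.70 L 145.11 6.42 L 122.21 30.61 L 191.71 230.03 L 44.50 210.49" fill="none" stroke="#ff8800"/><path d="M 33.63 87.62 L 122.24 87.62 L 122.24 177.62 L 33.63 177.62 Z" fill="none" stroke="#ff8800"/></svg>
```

(Gcodetools for Inkscape — laser output)
G21
G90
G0 X219.13 Y162.53
M3 S156
G1 X44.38 Y53.74 F3217
M5
G0 X210.44 Y13.77
M3 S156
G1 X165.43 Y220.58 F3217
G1 X145.76 Y22.22
G1 X112.38 Y21.80
G1 X225.81 Y134.33
G1 X185.67 Y5.01
G1 X210.44 Y13.77
M5
G0 X68.51 Y181.36
M3 S156
G1 X100.48 Y181.36 F3217
G1 X100.48 Y173.64
G1 X68.51 Y173.64
G1 X68.51 Y181.36
M5
G0 X129.06 Y206.32
M3 S156
G1 X136.77 Y211.22 F3217
G1 X137.16 Y202.10
G1 X129.06 Y206.32
M5
G0 X75.72 Y182.75
M3 S156
G1 X177.73 Y182.75 F3217
G1 X177.73 Y91.80
G1 X75.72 Y91.80
G1 X75.72 Y182.75
M5
G0 X20.47 Y66.06
M3 S156
G1 X145.11 Y232.34 F3217
G1 X122.21 Y208.15
G1 X191.71 Y8.73
G1 X44.50 Y28.27
M5
G0 X33.63 Y151.14
M3 S156
G1 X122.24 Y151.14 F3217
G1 X122.24 Y61.14
G1 X33.63 Y61.14
G1 X33.63 Y151.14
M5

Since the viewBox matches the mm dimensions, user units are millimetres directly. The only transform is the Y-flip y_m = 238.76 − y_svg.

Shape 1 is a line segment drawn with `<polyline>`. Its stroke #ff8800 means engrave at S156, F3217. After flipping Y the toolpath is (219.13,162.53) → (44.38,53.74).

Shape 2 is a closed polygon drawn with `<polygon>`. Its stroke #ff8800 means engrave at S156, F3217. After flipping Y the toolpath is (210.44,13.77) → (165.43,220.58) → (145.76,22.22) → (112.38,21.80) → (225.81,134.33) → (185.67,5.01) → (210.44,13.77), returning to the start.

Shape 3 is a rectangle drawn with `<polygon>`. Its stroke #ff8800 means engrave at S156, F3217. After flipping Y the toolpath is (68.51,181.36) → (100.48,181.36) → (100.48,173.64) → (68.51,173.64) → (68.51,181.36), returning to the start.

Shape 4 is a regular polygon drawn with `<polygon>`. Its stroke #ff8800 means engrave at S156, F3217. After flipping Y the toolpath is (129.06,206.32) → (136.77,211.22) → (137.16,202.10) → (129.06,206.32), returning to the start.

Shape 5 is a rectangle drawn with `<polygon>`. Its stroke #ff8800 means engrave at S156, F3217. After flipping Y the toolpath is (75.72,182.75) → (177.73,182.75) → (177.73,91.80) → (75.72,91.80) → (75.72,182.75), returning to the start.

Shape 6 is a open polyline drawn with `<path>`. Its stroke #ff8800 means engrave at S156, F3217. After flipping Y the toolpath is (20.47,66.06) → (145.11,232.34) → (122.21,208.15) → (191.71,8.73) → (44.50,28.27).

Shape 7 is a rectangle drawn with `<path>`. Its stroke #ff8800 means engrave at S156, F3217. After flipping Y the toolpath is (33.63,151.14) → (122.24,151.14) → (122.24,61.14) → (33.63,61.14) → (33.63,151.14), returning to the start.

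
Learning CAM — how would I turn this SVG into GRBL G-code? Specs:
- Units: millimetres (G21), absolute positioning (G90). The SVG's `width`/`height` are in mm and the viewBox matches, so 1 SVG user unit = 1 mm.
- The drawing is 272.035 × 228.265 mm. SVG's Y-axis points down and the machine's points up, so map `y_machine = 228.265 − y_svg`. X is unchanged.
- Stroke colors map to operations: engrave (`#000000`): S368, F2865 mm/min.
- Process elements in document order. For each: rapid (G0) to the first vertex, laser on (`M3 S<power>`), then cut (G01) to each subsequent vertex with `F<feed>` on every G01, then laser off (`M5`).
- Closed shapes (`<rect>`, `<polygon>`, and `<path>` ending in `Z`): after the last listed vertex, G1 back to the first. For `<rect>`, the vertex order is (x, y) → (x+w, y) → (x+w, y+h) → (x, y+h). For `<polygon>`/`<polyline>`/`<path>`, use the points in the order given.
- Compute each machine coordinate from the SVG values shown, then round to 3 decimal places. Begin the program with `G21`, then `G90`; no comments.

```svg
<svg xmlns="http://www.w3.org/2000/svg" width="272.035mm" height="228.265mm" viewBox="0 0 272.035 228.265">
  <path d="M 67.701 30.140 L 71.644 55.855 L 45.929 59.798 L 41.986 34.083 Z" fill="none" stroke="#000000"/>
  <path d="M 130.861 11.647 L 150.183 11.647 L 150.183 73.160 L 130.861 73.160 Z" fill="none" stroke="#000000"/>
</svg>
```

G21
G90
G0 X67.701 Y198.125
M3 S368
G01 X71.644 Y172.410 F2865
G01 X45.929 Y168.467 F2865
G01 X41.986 Y194.182 F2865
G01 X67.701 Y198.125 F2865
M5
G0 X130.861 Y216.618
M3 S368
G01 X150.183 Y216.618 F2865
G01 X150.183 Y155.105 F2865
G01 X130.861 Y155.105 F2865
G01 X130.861 Y216.618 F2865
M5

viewBox `0 0 272.035 228.265` with mm width/height → 1 unit = 1 mm. Flip: y_m = 228.265 − y_svg.

**Shape 1** — `<path>` regular polygon, stroke `#000000` → engrave (S368, F2865). Machine vertices: (67.701,198.125) → (71.644,172.410) → (45.929,168.467) → (41.986,194.182) → (67.701,198.125). Closed: final G1 returns to the first vertex.

**Shape 2** — `<path>` rectangle, stroke `#000000` → engrave (S368, F2865). Machine vertices: (130.861,216.618) → (150.183,216.618) → (150.183,155.105) → (130.861,155.105) → (130.861,216.618). Closed: final G1 returns to the first vertex.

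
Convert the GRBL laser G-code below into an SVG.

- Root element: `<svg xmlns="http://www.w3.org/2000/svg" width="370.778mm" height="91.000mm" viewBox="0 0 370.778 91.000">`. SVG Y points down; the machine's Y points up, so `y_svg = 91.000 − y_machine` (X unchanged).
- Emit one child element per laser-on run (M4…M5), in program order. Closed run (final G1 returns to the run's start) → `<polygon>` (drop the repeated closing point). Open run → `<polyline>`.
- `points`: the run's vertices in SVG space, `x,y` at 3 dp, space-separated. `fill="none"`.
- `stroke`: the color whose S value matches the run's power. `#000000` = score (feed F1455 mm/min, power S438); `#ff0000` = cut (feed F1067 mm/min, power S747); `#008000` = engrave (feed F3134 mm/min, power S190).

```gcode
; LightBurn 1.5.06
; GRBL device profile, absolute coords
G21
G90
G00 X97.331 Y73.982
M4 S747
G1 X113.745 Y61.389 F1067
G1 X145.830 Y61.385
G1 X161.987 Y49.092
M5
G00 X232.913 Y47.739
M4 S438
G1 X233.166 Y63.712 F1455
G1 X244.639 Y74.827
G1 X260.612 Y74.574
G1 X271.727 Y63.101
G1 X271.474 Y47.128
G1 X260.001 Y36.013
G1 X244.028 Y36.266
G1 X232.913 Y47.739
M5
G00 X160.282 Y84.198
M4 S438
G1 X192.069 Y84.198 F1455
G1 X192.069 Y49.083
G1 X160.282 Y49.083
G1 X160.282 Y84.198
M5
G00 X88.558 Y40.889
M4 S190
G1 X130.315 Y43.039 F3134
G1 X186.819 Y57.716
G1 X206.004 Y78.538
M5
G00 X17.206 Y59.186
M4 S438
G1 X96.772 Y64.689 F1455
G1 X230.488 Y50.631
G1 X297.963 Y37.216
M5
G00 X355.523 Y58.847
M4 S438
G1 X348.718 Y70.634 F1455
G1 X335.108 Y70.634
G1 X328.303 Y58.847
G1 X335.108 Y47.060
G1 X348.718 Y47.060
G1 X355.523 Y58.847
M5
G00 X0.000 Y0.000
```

<svg xmlns="http://www.w3.org/2000/svg" width="370.778mm" height="91.000mm" viewBox="0 0 370.778 91.000">
  <polyline points="97.331,17.018 113.745,29.611 145.830,29.615 161.987,41.908" fill="none" stroke="#ff0000"/>
  <polygon points="232.913,43.261 233.166,27.288 244.639,16.173 260.612,16.426 271.727,27.899 271.474,43.872 260.001,54.987 244.028,54.734" fill="none" stroke="#000000"/>
  <polygon points="160.282,6.802 192.069,6.802 192.069,41.917 160.282,41.917" fill="none" stroke="#000000"/>
  <polyline points="88.558,50.111 130.315,47.961 186.819,33.284 206.004,12.462" fill="none" stroke="#008000"/>
  <polyline points="17.206,31.814 96.772,26.311 230.488,40.369 297.963,53.784" fill="none" stroke="#000000"/>
  <polygon points="355.523,32.153 348.718,20.366 335.108,20.366 328.303,32.153 335.108,43.940 348.718,43.940" fill="none" stroke="#000000"/>
</svg>

Each laser-on run becomes one SVG element. Flip Y back into SVG space with y_svg = 91.000 − y_machine.

Run 1: power S747 maps to stroke `#ff0000` (cut). The run is open, so emit a `<polyline>` with points (Y-flipped): 97.331,17.018 113.745,29.611 145.830,29.615 161.987,41.908.

Run 2: power S438 maps to stroke `#000000` (score). The run returns to its start, so emit a `<polygon>` with points (Y-flipped): 232.913,43.261 233.166,27.288 244.639,16.173 260.612,16.426 271.727,27.899 271.474,43.872 260.001,54.987 244.028,54.734.

Run 3: S438 ⇒ score layer `#000000`. The run returns to its start, so emit a `<polygon>` with points (Y-flipped): 160.282,6.802 192.069,6.802 192.069,41.917 160.282,41.917.

Run 4: the run's S190 means `#008000` (engrave). The run is open, so emit a `<polyline>` with points (Y-flipped): 88.558,50.111 130.315,47.961 186.819,33.284 206.004,12.462.

Run 5: S438 ⇒ score layer `#000000`. The run is open, so emit a `<polyline>` with points (Y-flipped): 17.206,31.814 96.772,26.311 230.488,40.369 297.963,53.784.

Run 6: S438 ⇒ score layer `#000000`. The run returns to its start, so emit a `<polygon>` with points (Y-flipped): 355.523,32.153 348.718,20.366 335.108,20.366 328.303,32.153 335.108,43.940 348.718,43.940.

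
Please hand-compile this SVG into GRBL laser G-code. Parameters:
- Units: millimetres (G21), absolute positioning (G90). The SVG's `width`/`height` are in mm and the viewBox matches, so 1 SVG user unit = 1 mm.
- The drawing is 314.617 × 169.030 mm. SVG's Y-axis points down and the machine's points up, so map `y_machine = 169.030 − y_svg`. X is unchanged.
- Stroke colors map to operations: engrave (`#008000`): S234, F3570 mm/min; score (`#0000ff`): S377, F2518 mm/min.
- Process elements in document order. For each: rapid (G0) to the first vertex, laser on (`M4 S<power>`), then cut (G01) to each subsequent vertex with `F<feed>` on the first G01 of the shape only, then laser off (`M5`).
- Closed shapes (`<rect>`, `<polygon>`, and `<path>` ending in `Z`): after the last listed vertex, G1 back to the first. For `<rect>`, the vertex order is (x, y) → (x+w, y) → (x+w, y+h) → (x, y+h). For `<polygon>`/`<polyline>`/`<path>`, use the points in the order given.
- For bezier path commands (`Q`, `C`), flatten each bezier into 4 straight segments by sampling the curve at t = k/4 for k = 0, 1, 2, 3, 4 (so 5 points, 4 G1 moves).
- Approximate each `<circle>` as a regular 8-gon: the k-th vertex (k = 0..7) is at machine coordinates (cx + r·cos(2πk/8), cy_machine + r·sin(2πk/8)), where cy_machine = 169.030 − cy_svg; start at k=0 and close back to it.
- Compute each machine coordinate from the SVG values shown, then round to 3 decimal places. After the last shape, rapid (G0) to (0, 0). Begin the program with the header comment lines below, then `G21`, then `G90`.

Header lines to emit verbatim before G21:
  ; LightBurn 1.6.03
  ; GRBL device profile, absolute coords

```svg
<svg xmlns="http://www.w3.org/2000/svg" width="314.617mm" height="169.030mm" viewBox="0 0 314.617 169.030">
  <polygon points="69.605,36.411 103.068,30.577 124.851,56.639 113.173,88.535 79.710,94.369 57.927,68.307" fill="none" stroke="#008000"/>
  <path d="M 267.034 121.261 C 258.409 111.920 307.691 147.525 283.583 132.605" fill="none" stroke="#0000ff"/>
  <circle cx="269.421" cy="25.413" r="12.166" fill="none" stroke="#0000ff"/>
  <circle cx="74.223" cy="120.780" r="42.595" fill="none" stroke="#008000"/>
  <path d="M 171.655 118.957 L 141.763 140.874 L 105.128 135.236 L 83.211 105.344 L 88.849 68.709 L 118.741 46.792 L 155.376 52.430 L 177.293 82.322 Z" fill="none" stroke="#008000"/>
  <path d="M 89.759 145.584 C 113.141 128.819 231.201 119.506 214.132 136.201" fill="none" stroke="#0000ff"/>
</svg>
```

Since the viewBox matches the mm dimensions, user units are millimetres directly. The only transform is the Y-flip y_m = 169.030 − y_svg.

Shape 1 is a regular polygon drawn with `<polygon>`. Its stroke #008000 means engrave at S234, F3570. After flipping Y the toolpath is (69.605,132.619) → (103.068,138.453) → (124.851,112.391) → (113.173,80.495) → (79.710,74.661) → (57.927,100.723) → (69.605,132.619), returning to the start.

Shape 2 is a cubic bezier drawn with `<path>`. Its stroke #0000ff means score at S377, F2518. After flipping Y the toolpath is (267.034,47.769) → (269.371,47.839) → (281.115,40.005) → (289.955,33.217) → (283.583,36.425).

Shape 3 is a circle drawn with `<circle>`. Its stroke #0000ff means score at S377, F2518. After flipping Y the toolpath is (281.587,143.617) → (278.024,152.220) → (269.421,155.783) → (260.818,152.220) → (257.255,143.617) → (260.818,135.014) → (269.421,131.451) → (278.024,135.014) → (281.587,143.617), returning to the start.

Shape 4 is a circle drawn with `<circle>`. Its stroke #008000 means engrave at S234, F3570. After flipping Y the toolpath is (116.818,48.250) → (104.342,78.369) → (74.223,90.845) → (44.104,78.369) → (31.628,48.250) → (44.104,18.131) → (74.223,5.655) → (104.342,18.131) → (116.818,48.250), returning to the start.

Shape 5 is a regular polygon drawn with `<path>`. Its stroke #008000 means engrave at S234, F3570. After flipping Y the toolpath is (171.655,50.073) → (141.763,28.156) → (105.128,33.794) → (83.211,63.686) → (88.849,100.321) → (118.741,122.238) → (155.376,116.600) → (177.293,86.708) → (171.655,50.073), returning to the start.

Shape 6 is a cubic bezier drawn with `<path>`. Its stroke #0000ff means score at S377, F2518. After flipping Y the toolpath is (89.759,23.446) → (121.457,34.333) → (167.115,40.685) → (205.188,40.764) → (214.132,32.829).

; LightBurn 1.6.03
; GRBL device profile, absolute coords
G21
G90
G0 X69.605 Y132.619
M4 S234
G01 X103.068 Y138.453 F3570
G01 X124.851 Y112.391
G01 X113.173 Y80.495
G01 X79.710 Y74.661
G01 X57.927 Y100.723
G01 X69.605 Y132.619
M5
G0 X267.034 Y47.769
M4 S377
G01 X269.371 Y47.839 F2518
G01 X281.115 Y40.005
G01 X289.955 Y33.217
G01 X283.583 Y36.425
M5
G0 X281.587 Y143.617
M4 S377
G01 X278.024 Y152.220 F2518
G01 X269.421 Y155.783
G01 X260.818 Y152.220
G01 X257.255 Y143.617
G01 X260.818 Y135.014
G01 X269.421 Y131.451
G01 X278.024 Y135.014
G01 X281.587 Y143.617
M5
G0 X116.818 Y48.250
M4 S234
G01 X104.342 Y78.369 F3570
G01 X74.223 Y90.845
G01 X44.104 Y78.369
G01 X31.628 Y48.250
G01 X44.104 Y18.131
G01 X74.223 Y5.655
G01 X104.342 Y18.131
G01 X116.818 Y48.250
M5
G0 X171.655 Y50.073
M4 S234
G01 X141.763 Y28.156 F3570
G01 X105.128 Y33.794
G01 X83.211 Y63.686
G01 X88.849 Y100.321
G01 X118.741 Y122.238
G01 X155.376 Y116.600
G01 X177.293 Y86.708
G01 X171.655 Y50.073
M5
G0 X89.759 Y23.446
M4 S377
G01 X121.457 Y34.333 F2518
G01 X167.115 Y40.685
G01 X205.188 Y40.764
G01 X214.132 Y32.829
M5
G0 X0.000 Y0.000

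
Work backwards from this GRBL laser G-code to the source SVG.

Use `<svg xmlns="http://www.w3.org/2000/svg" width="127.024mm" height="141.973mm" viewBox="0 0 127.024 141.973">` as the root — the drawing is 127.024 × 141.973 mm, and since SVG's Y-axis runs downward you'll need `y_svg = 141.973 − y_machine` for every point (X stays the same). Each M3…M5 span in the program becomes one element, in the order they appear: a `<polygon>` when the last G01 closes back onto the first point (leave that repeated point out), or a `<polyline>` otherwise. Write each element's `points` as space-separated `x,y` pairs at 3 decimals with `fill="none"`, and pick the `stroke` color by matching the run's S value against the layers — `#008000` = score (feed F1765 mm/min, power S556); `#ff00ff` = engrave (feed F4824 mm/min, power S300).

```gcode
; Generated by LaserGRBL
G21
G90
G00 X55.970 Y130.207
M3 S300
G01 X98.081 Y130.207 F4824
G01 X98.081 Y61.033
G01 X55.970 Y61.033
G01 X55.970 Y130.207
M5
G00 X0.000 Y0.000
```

<svg xmlns="http://www.w3.org/2000/svg" width="127.024mm" height="141.973mm" viewBox="0 0 127.024 141.973">
  <polygon points="55.970,11.766 98.081,11.766 98.081,80.940 55.970,80.940" fill="none" stroke="#ff00ff"/>
</svg>

y_svg = 141.973 − y_m. Every run uses S300, so all elements get stroke `#ff00ff` (engrave).

[1] closed run; points: 55.970,11.766 98.081,11.766 98.081,80.940 55.970,80.940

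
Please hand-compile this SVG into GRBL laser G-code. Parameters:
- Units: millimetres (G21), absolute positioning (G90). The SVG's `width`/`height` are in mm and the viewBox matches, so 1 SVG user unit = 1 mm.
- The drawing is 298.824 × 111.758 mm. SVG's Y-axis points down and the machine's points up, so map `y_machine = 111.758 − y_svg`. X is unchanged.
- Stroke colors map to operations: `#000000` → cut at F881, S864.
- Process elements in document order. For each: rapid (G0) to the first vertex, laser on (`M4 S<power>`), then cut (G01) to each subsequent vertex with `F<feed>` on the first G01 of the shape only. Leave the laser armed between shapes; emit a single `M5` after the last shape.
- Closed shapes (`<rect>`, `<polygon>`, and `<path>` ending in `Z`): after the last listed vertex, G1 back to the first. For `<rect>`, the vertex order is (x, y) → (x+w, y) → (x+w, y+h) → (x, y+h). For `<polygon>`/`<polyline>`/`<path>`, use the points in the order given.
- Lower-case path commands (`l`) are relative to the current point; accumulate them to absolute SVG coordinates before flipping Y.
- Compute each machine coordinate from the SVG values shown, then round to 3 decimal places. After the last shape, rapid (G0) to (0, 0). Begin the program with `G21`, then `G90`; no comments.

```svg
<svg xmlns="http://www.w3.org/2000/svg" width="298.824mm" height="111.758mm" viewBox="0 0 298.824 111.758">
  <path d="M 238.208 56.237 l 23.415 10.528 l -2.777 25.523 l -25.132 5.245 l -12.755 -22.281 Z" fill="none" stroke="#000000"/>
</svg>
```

Since the viewBox matches the mm dimensions, user units are millimetres directly. The only transform is the Y-flip y_m = 111.758 − y_svg.

Shape 1 is a regular polygon drawn with `<path>`. Its stroke #000000 means cut at S864, F881. After flipping Y the toolpath is (238.208,55.521) → (261.623,44.993) → (258.846,19.470) → (233.714,14.225) → (220.959,36.506) → (238.208,55.521), returning to the start.

G21
G90
G0 X238.208 Y55.521
M4 S864
G01 X261.623 Y44.993 F881
G01 X258.846 Y19.470
G01 X233.714 Y14.225
G01 X220.959 Y36.506
G01 X238.208 Y55.521
M5
G0 X0.000 Y0.000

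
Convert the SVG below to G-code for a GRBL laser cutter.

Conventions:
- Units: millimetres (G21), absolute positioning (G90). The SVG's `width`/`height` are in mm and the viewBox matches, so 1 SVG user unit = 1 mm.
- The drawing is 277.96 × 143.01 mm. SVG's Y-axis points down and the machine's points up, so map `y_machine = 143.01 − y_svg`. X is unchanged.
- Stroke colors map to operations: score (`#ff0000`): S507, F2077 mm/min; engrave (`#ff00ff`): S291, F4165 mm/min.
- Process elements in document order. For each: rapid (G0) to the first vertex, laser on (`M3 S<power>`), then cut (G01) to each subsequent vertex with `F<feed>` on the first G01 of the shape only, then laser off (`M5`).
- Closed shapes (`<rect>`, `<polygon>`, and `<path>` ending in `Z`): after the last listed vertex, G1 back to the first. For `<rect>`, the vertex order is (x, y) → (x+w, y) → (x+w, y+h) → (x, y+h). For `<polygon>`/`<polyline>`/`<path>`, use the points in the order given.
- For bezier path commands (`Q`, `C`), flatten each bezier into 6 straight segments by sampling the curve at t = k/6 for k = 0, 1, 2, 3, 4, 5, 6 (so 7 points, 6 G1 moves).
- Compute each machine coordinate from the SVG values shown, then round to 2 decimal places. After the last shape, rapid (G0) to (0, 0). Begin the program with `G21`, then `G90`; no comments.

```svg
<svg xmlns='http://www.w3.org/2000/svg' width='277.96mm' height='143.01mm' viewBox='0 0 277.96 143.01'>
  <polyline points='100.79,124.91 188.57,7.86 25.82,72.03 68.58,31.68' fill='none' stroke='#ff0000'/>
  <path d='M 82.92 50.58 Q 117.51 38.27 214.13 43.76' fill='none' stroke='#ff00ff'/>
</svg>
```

viewBox `0 0 277.96 143.01` with mm width/height → 1 unit = 1 mm. Flip: y_m = 143.01 − y_svg.

**Shape 1** — `<polyline>` open polyline, stroke `#ff0000` → score (S507, F2077). Machine vertices: (100.79,18.10) → (188.57,135.15) → (25.82,70.98) → (68.58,111.33). Open path.

**Shape 2** — `<path>` quadratic bezier, stroke `#ff00ff` → engrave (S291, F4165). Control points (SVG): P0=(82.92,50.58), P1=(117.51,38.27), P2=(214.13,43.76); sampled at t=k/6. Machine vertices: (82.92,92.43) → (96.17,96.04) → (112.87,98.66) → (133.02,100.29) → (156.61,100.93) → (183.65,100.59) → (214.13,99.25). Open path.

G21
G90
G0 X100.79 Y18.10
M3 S507
G01 X188.57 Y135.15 F2077
G01 X25.82 Y70.98
G01 X68.58 Y111.33
M5
G0 X82.92 Y92.43
M3 S291
G01 X96.17 Y96.04 F4165
G01 X112.87 Y98.66
G01 X133.02 Y100.29
G01 X156.61 Y100.93
G01 X183.65 Y100.59
G01 X214.13 Y99.25
M5
G0 X0.00 Y0.00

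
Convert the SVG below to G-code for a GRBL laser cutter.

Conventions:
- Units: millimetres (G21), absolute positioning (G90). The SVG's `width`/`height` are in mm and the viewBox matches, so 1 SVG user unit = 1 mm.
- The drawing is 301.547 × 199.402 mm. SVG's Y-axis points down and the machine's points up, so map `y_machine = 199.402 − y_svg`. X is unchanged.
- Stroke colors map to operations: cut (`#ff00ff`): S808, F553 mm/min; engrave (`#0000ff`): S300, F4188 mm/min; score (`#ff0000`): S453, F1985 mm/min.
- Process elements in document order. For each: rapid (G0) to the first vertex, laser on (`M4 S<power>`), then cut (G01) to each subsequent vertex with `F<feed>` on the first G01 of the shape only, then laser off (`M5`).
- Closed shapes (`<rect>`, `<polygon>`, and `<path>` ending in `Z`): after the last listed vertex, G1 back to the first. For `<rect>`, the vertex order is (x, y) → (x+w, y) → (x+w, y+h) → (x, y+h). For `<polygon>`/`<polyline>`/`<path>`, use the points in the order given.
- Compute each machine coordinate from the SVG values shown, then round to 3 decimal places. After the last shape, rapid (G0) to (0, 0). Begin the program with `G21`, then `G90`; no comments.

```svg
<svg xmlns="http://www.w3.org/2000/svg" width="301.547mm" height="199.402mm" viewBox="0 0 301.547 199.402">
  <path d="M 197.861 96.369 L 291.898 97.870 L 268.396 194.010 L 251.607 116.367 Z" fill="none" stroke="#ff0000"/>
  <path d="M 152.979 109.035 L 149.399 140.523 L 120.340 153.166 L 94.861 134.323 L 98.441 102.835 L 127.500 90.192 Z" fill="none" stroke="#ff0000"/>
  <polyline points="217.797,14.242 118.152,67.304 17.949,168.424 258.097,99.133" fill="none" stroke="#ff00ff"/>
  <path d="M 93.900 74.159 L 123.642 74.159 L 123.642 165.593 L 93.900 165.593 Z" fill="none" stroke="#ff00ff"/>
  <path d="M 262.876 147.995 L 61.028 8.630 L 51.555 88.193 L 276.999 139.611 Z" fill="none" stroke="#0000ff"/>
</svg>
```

Since the viewBox matches the mm dimensions, user units are millimetres directly. The only transform is the Y-flip y_m = 199.402 − y_svg.

Shape 1 is a closed polygon drawn with `<path>`. Its stroke #ff0000 means score at S453, F1985. After flipping Y the toolpath is (197.861,103.033) → (291.898,101.532) → (268.396,5.392) → (251.607,83.035) → (197.861,103.033), returning to the start.

Shape 2 is a regular polygon drawn with `<path>`. Its stroke #ff0000 means score at S453, F1985. After flipping Y the toolpath is (152.979,90.367) → (149.399,58.879) → (120.340,46.236) → (94.861,65.079) → (98.441,96.567) → (127.500,109.210) → (152.979,90.367), returning to the start.

Shape 3 is a open polyline drawn with `<polyline>`. Its stroke #ff00ff means cut at S808, F553. After flipping Y the toolpath is (217.797,185.160) → (118.152,132.098) → (17.949,30.978) → (258.097,100.269).

Shape 4 is a rectangle drawn with `<path>`. Its stroke #ff00ff means cut at S808, F553. After flipping Y the toolpath is (93.900,125.243) → (123.642,125.243) → (123.642,33.809) → (93.900,33.809) → (93.900,125.243), returning to the start.

Shape 5 is a closed polygon drawn with `<path>`. Its stroke #0000ff means engrave at S300, F4188. After flipping Y the toolpath is (262.876,51.407) → (61.028,190.772) → (51.555,111.209) → (276.999,59.791) → (262.876,51.407), returning to the start.

G21
G90
G0 X197.861 Y103.033
M4 S453
G01 X291.898 Y101.532 F1985
G01 X268.396 Y5.392
G01 X251.607 Y83.035
G01 X197.861 Y103.033
M5
G0 X152.979 Y90.367
M4 S453
G01 X149.399 Y58.879 F1985
G01 X120.340 Y46.236
G01 X94.861 Y65.079
G01 X98.441 Y96.567
G01 X127.500 Y109.210
G01 X152.979 Y90.367
M5
G0 X217.797 Y185.160
M4 S808
G01 X118.152 Y132.098 F553
G01 X17.949 Y30.978
G01 X258.097 Y100.269
M5
G0 X93.900 Y125.243
M4 S808
G01 X123.642 Y125.243 F553
G01 X123.642 Y33.809
G01 X93.900 Y33.809
G01 X93.900 Y125.243
M5
G0 X262.876 Y51.407
M4 S300
G01 X61.028 Y190.772 F4188
G01 X51.555 Y111.209
G01 X276.999 Y59.791
G01 X262.876 Y51.407
M5
G0 X0.000 Y0.000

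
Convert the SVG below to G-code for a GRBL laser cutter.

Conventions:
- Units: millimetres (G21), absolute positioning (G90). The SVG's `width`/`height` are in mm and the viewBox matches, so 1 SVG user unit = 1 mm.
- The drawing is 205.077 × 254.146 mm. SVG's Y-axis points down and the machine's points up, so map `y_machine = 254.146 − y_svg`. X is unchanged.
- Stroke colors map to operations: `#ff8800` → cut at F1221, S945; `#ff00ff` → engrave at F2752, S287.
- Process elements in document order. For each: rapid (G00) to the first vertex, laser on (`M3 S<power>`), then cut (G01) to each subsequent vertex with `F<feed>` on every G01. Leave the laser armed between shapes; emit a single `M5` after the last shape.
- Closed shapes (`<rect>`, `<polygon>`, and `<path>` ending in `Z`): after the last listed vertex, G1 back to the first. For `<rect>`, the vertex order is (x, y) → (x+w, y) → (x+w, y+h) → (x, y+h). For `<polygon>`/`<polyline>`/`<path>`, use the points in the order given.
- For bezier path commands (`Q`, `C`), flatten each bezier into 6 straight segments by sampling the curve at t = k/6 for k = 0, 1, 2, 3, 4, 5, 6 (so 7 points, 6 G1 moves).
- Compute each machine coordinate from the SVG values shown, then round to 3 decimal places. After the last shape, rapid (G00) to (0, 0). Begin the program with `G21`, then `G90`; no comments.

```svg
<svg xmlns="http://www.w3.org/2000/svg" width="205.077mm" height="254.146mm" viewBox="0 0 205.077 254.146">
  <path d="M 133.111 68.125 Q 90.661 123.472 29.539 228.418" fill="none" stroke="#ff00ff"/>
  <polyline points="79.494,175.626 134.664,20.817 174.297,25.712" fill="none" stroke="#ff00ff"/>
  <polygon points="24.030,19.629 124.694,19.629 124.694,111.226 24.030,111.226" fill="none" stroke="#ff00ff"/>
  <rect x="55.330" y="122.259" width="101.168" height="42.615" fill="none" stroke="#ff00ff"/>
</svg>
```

Since the viewBox matches the mm dimensions, user units are millimetres directly. The only transform is the Y-flip y_m = 254.146 − y_svg.

Shape 1 is a quadratic bezier drawn with `<path>`. Its stroke #ff00ff means engrave at S287, F2752. After flipping Y the toolpath is (133.111,186.021) → (118.442,166.194) → (102.736,143.612) → (85.993,118.274) → (68.212,90.181) → (49.394,59.332) → (29.539,25.728).

Shape 2 is a open polyline drawn with `<polyline>`. Its stroke #ff00ff means engrave at S287, F2752. After flipping Y the toolpath is (79.494,78.520) → (134.664,233.329) → (174.297,228.434).

Shape 3 is a rectangle drawn with `<polygon>`. Its stroke #ff00ff means engrave at S287, F2752. After flipping Y the toolpath is (24.030,234.517) → (124.694,234.517) → (124.694,142.920) → (24.030,142.920) → (24.030,234.517), returning to the start.

Shape 4 is a rectangle drawn with `<rect>`. Its stroke #ff00ff means engrave at S287, F2752. After flipping Y the toolpath is (55.330,131.887) → (156.498,131.887) → (156.498,89.272) → (55.330,89.272) → (55.330,131.887), returning to the start.

G21
G90
G00 X133.111 Y186.021
M3 S287
G01 X118.442 Y166.194 F2752
G01 X102.736 Y143.612 F2752
G01 X85.993 Y118.274 F2752
G01 X68.212 Y90.181 F2752
G01 X49.394 Y59.332 F2752
G01 X29.539 Y25.728 F2752
G00 X79.494 Y78.520
M3 S287
G01 X134.664 Y233.329 F2752
G01 X174.297 Y228.434 F2752
G00 X24.030 Y234.517
M3 S287
G01 X124.694 Y234.517 F2752
G01 X124.694 Y142.920 F2752
G01 X24.030 Y142.920 F2752
G01 X24.030 Y234.517 F2752
G00 X55.330 Y131.887
M3 S287
G01 X156.498 Y131.887 F2752
G01 X156.498 Y89.272 F2752
G01 X55.330 Y89.272 F2752
G01 X55.330 Y131.887 F2752
M5
G00 X0.000 Y0.000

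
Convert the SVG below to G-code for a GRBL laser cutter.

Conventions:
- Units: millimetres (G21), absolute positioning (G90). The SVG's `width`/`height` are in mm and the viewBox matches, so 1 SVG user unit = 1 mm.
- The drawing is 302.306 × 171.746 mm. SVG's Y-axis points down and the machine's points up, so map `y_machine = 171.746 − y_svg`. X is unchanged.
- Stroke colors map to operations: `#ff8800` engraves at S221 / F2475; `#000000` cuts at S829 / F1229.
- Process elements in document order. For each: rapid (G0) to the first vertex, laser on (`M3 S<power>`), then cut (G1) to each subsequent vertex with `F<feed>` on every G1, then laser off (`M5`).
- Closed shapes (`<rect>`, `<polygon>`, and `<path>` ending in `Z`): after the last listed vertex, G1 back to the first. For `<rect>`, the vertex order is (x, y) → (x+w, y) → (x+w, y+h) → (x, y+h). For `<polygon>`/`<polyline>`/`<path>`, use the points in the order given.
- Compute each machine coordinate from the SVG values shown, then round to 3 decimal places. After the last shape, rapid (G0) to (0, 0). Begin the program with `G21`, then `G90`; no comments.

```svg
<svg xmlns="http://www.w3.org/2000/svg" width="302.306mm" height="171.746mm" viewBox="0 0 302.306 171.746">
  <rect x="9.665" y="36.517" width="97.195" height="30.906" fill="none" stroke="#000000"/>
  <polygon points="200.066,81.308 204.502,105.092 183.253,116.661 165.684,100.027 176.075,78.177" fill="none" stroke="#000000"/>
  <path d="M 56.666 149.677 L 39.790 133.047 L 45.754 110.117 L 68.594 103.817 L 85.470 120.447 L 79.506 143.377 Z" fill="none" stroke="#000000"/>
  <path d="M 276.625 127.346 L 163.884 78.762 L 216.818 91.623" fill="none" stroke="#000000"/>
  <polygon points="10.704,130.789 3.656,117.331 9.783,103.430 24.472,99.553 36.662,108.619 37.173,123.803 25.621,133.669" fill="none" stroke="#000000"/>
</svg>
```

G21
G90
G0 X9.665 Y135.229
M3 S829
G1 X106.860 Y135.229 F1229
G1 X106.860 Y104.323 F1229
G1 X9.665 Y104.323 F1229
G1 X9.665 Y135.229 F1229
M5
G0 X200.066 Y90.438
M3 S829
G1 X204.502 Y66.654 F1229
G1 X183.253 Y55.085 F1229
G1 X165.684 Y71.719 F1229
G1 X176.075 Y93.569 F1229
G1 X200.066 Y90.438 F1229
M5
G0 X56.666 Y22.069
M3 S829
G1 X39.790 Y38.699 F1229
G1 X45.754 Y61.629 F1229
G1 X68.594 Y67.929 F1229
G1 X85.470 Y51.299 F1229
G1 X79.506 Y28.369 F1229
G1 X56.666 Y22.069 F1229
M5
G0 X276.625 Y44.400
M3 S829
G1 X163.884 Y92.984 F1229
G1 X216.818 Y80.123 F1229
M5
G0 X10.704 Y40.957
M3 S829
G1 X3.656 Y54.415 F1229
G1 X9.783 Y68.316 F1229
G1 X24.472 Y72.193 F1229
G1 X36.662 Y63.127 F1229
G1 X37.173 Y47.943 F1229
G1 X25.621 Y38.077 F1229
G1 X10.704 Y40.957 F1229
M5
G0 X0.000 Y0.000

viewBox `0 0 302.306 171.746` with mm width/height → 1 unit = 1 mm. Flip: y_m = 171.746 − y_svg.

**Shape 1** — `<rect>` rectangle, stroke `#000000` → cut (S829, F1229). Machine vertices: (9.665,135.229) → (106.860,135.229) → (106.860,104.323) → (9.665,104.323) → (9.665,135.229). Closed: final G1 returns to the first vertex.

**Shape 2** — `<polygon>` regular polygon, stroke `#000000` → cut (S829, F1229). Machine vertices: (200.066,90.438) → (204.502,66.654) → (183.253,55.085) → (165.684,71.719) → (176.075,93.569) → (200.066,90.438). Closed: final G1 returns to the first vertex.

**Shape 3** — `<path>` regular polygon, stroke `#000000` → cut (S829, F1229). Machine vertices: (56.666,22.069) → (39.790,38.699) → (45.754,61.629) → (68.594,67.929) → (85.470,51.299) → (79.506,28.369) → (56.666,22.069). Closed: final G1 returns to the first vertex.

**Shape 4** — `<path>` open polyline, stroke `#000000` → cut (S829, F1229). Machine vertices: (276.625,44.400) → (163.884,92.984) → (216.818,80.123). Open path.

**Shape 5** — `<polygon>` regular polygon, stroke `#000000` → cut (S829, F1229). Machine vertices: (10.704,40.957) → (3.656,54.415) → (9.783,68.316) → (24.472,72.193) → (36.662,63.127) → (37.173,47.943) → (25.621,38.077) → (10.704,40.957). Closed: final G1 returns to the first vertex.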